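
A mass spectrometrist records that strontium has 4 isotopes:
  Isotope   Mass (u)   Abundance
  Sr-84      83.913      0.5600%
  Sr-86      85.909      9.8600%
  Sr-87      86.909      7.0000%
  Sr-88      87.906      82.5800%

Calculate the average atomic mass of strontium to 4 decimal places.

87.6169 u

Weight each isotope mass by its fractional abundance: 0.005600 × 83.913 + 0.098600 × 85.909 + 0.070000 × 86.909 + 0.825800 × 87.906
= 0.46991 + 8.47063 + 6.08363 + 72.59277 = 87.61694 u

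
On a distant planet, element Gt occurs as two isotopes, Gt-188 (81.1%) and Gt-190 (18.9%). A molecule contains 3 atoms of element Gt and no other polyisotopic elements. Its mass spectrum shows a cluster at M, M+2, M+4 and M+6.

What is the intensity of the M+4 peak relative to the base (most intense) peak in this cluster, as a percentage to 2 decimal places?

16.29%

Binomial terms of (0.811 + 0.189)^3: M 0.5334, M+2 0.3729, M+4 0.0869, M+6 0.0068 → M is the base peak.
P(M) = C(3,0) × 0.811^3 × 0.189^0 = 1 × 0.53341173 × 1.0000 = 0.533412 (base)
P(M+4) = C(3,2) × 0.811^1 × 0.189^2 = 3 × 0.8110 × 0.035721 = 0.086909
Relative intensity = 0.086909 / 0.533412 × 100 = 16.29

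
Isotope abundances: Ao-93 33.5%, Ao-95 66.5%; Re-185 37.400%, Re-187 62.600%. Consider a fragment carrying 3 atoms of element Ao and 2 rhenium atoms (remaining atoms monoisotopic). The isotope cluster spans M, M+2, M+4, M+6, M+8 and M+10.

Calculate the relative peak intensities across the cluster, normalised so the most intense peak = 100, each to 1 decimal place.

Element Ao pattern (n=3): 0.03759538 : 0.22388888 : 0.44443613 : 0.29407963
Rhenium pattern (n=2): 0.139876 : 0.468248 : 0.391876
Convolve the two distributions (both contribute in 2-u steps):
  M: 0.03759538×0.139876 = 0.005259
  M+2: 0.03759538×0.468248 + 0.22388888×0.139876 = 0.048921
  M+4: 0.03759538×0.391876 + 0.22388888×0.468248 + 0.44443613×0.139876 = 0.181734
  M+6: 0.22388888×0.391876 + 0.44443613×0.468248 + 0.29407963×0.139876 = 0.336978
  M+8: 0.44443613×0.391876 + 0.29407963×0.468248 = 0.311866
  M+10: 0.29407963×0.391876 = 0.115243
Scale to base peak (0.336978) = 100: 1.6 : 14.5 : 53.9 : 100.0 : 92.5 : 34.2

1.6 : 14.5 : 53.9 : 100.0 : 92.5 : 34.2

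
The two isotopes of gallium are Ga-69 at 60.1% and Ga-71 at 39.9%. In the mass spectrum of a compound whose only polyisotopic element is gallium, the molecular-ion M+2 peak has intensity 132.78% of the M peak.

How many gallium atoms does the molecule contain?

For n independent Ga atoms, I(M+2)/I(M) = n · (abundance Ga-71) / (abundance Ga-69) = n · 0.399/0.601.
n = 1.3278 × 0.601/0.399 = 2.00 ≈ 2

2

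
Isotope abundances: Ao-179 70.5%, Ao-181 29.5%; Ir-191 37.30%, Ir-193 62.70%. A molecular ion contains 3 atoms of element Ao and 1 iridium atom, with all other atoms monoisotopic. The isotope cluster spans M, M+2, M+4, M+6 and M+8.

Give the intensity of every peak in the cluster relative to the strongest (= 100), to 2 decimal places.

34.06 : 100.00 : 89.75 : 32.57 : 4.19

Element Ao pattern (n=3): 0.35040262 : 0.43986713 : 0.18405788 : 0.02567238
Iridium pattern (n=1): 0.3730 : 0.6270
Convolve the two distributions (both contribute in 2-u steps):
  M: 0.35040262×0.3730 = 0.130700
  M+2: 0.35040262×0.6270 + 0.43986713×0.3730 = 0.383773
  M+4: 0.43986713×0.6270 + 0.18405788×0.3730 = 0.344450
  M+6: 0.18405788×0.6270 + 0.02567238×0.3730 = 0.124980
  M+8: 0.02567238×0.6270 = 0.016097
Scale to base peak (0.383773) = 100: 34.06 : 100.00 : 89.75 : 32.57 : 4.19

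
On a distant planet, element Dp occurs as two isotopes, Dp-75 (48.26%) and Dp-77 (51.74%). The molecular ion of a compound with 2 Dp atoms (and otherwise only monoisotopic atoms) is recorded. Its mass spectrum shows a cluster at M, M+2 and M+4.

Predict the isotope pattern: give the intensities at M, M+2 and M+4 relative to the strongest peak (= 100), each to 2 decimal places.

46.64 : 100.00 : 53.61

The 2 Dp atoms are independent, so intensities follow the terms of (0.4826 + 0.5174)^2.
P(M) = 0.4826^2 = 0.232903
P(M+2) = 2 × 0.4826^1 × 0.5174^1 = 0.499394
P(M+4) = 0.5174^2 = 0.267703
The M+2 peak is largest (0.499394); scaling to 100 gives 46.64 : 100.00 : 53.61.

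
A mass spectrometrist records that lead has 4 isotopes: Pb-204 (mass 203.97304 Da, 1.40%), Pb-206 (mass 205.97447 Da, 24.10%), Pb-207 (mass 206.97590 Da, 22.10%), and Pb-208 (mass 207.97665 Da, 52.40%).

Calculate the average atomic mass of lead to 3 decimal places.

207.217 Da

Ar = Σ fᵢ·mᵢ = 0.0140 × 203.97304 + 0.2410 × 205.97447 + 0.2210 × 206.97590 + 0.5240 × 207.97665
= 2.855623 + 49.639847 + 45.741674 + 108.979765 = 207.216909 Da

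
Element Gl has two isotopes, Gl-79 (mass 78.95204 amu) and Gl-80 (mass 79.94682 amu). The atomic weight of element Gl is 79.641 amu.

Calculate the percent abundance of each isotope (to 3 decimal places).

Gl-79: 30.742%, Gl-80: 69.258%

Let x be the fractional abundance of Gl-79; then Gl-80 has abundance 1 − x.
78.95204·x + 79.94682·(1 − x) = 79.641
(78.95204 − 79.94682)·x = 79.641 − 79.94682
x = -0.30582 / -0.99478 = 0.30742 → 30.742% Gl-79, 69.258% Gl-80.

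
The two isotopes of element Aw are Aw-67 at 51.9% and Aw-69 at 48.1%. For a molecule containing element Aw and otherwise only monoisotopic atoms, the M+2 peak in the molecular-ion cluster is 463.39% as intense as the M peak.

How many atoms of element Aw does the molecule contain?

5

For n independent Aw atoms, I(M+2)/I(M) = n · (abundance Aw-69) / (abundance Aw-67) = n · 0.481/0.519.
n = 4.6339 × 0.519/0.481 = 5.00 ≈ 5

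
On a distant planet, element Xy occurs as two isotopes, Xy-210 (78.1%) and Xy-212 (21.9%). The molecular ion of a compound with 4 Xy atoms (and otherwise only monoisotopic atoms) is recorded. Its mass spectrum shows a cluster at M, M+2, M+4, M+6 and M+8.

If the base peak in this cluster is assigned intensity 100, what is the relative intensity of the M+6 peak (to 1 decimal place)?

(0.781 + 0.219)^4 gives M 0.3721, M+2 0.4173, M+4 0.1755, M+6 0.0328, M+8 0.0023; the largest is M+2.
P(M+2) = C(4,1) × 0.781^3 × 0.219^1 = 4 × 0.47637954 × 0.2190 = 0.417308 (base)
P(M+6) = C(4,3) × 0.781^1 × 0.219^3 = 4 × 0.7810 × 0.01050346 = 0.032813
Relative intensity = 0.032813 / 0.417308 × 100 = 7.9

7.9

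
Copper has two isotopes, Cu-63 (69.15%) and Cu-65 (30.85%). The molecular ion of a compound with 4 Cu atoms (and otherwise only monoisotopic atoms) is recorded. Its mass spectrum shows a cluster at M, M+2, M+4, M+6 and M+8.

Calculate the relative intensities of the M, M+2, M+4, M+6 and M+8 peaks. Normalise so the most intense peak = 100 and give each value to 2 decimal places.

Expanding (0.6915 + 0.3085)^4:
P(M) = 0.6915^4 = 0.228649
P(M+2) = 4 × 0.6915^3 × 0.3085^1 = 0.408030
P(M+4) = 6 × 0.6915^2 × 0.3085^2 = 0.273052
P(M+6) = 4 × 0.6915^1 × 0.3085^3 = 0.081212
P(M+8) = 0.3085^4 = 0.009058
The M+2 peak is largest (0.408030); scaling to 100 gives 56.04 : 100.00 : 66.92 : 19.90 : 2.22.

56.04 : 100.00 : 66.92 : 19.90 : 2.22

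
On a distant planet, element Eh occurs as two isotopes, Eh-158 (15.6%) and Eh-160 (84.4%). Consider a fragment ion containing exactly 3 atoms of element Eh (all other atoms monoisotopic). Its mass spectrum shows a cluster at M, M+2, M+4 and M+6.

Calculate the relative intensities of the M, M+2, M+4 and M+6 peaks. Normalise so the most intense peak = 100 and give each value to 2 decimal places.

0.63 : 10.25 : 55.45 : 100.00

Each Eh atom is independently Eh-158 (p = 0.156) or Eh-160 (q = 0.844); the cluster is the binomial expansion (p + q)^3.
P(M) = 0.156^3 = 0.003796
P(M+2) = 3 × 0.156^2 × 0.844^1 = 0.061619
P(M+4) = 3 × 0.156^1 × 0.844^2 = 0.333373
P(M+6) = 0.844^3 = 0.601212
The M+6 peak is largest (0.601212); scaling to 100 gives 0.63 : 10.25 : 55.45 : 100.00.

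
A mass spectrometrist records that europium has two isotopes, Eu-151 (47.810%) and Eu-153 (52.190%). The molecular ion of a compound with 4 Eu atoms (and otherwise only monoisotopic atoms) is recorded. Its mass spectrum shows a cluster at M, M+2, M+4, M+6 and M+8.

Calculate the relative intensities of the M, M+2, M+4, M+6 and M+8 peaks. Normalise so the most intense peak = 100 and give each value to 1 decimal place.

14.0 : 61.1 : 100.0 : 72.8 : 19.9

Expanding (0.47810 + 0.52190)^4:
P(M) = 0.47810^4 = 0.052249
P(M+2) = 4 × 0.47810^3 × 0.52190^1 = 0.228141
P(M+4) = 6 × 0.47810^2 × 0.52190^2 = 0.373563
P(M+6) = 4 × 0.47810^1 × 0.52190^3 = 0.271857
P(M+8) = 0.52190^4 = 0.074191
The M+4 peak is largest (0.373563); scaling to 100 gives 14.0 : 61.1 : 100.0 : 72.8 : 19.9.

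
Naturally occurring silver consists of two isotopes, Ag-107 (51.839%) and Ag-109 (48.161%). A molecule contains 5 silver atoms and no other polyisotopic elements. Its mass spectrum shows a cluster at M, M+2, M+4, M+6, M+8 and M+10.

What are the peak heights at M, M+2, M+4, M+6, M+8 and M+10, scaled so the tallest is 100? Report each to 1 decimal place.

11.6 : 53.8 : 100.0 : 92.9 : 43.2 : 8.0

Each Ag atom is independently Ag-107 (p = 0.51839) or Ag-109 (q = 0.48161); the cluster is the binomial expansion (p + q)^5.
P(M) = 0.51839^5 = 0.037435
P(M+2) = 5 × 0.51839^4 × 0.48161^1 = 0.173897
P(M+4) = 10 × 0.51839^3 × 0.48161^2 = 0.323118
P(M+6) = 10 × 0.51839^2 × 0.48161^3 = 0.300192
P(M+8) = 5 × 0.51839^1 × 0.48161^4 = 0.139447
P(M+10) = 0.48161^5 = 0.025911
The M+4 peak is largest (0.323118); scaling to 100 gives 11.6 : 53.8 : 100.0 : 92.9 : 43.2 : 8.0.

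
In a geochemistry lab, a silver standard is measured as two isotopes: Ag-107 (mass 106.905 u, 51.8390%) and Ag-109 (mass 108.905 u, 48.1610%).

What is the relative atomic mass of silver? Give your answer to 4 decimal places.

107.8682 u

Weight each isotope mass by its fractional abundance: 0.518390 × 106.905 + 0.481610 × 108.905
= 55.41848 + 52.44974 = 107.86822 u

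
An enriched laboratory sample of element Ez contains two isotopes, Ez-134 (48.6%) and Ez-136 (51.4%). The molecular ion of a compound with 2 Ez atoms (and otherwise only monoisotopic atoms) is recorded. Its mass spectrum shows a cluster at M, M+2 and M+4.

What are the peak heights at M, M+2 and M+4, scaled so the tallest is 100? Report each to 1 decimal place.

47.3 : 100.0 : 52.9

Each Ez atom is independently Ez-134 (p = 0.486) or Ez-136 (q = 0.514); the cluster is the binomial expansion (p + q)^2.
P(M) = 0.486^2 = 0.236196
P(M+2) = 2 × 0.486^1 × 0.514^1 = 0.499608
P(M+4) = 0.514^2 = 0.264196
The M+2 peak is largest (0.499608); scaling to 100 gives 47.3 : 100.0 : 52.9.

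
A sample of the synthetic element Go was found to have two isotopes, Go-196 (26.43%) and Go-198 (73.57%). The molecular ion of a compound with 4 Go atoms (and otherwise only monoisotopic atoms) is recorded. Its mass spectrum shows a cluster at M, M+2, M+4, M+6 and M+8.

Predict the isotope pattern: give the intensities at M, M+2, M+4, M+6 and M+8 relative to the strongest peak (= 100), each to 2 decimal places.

Each Go atom is independently Go-196 (p = 0.2643) or Go-198 (q = 0.7357); the cluster is the binomial expansion (p + q)^4.
P(M) = 0.2643^4 = 0.004880
P(M+2) = 4 × 0.2643^3 × 0.7357^1 = 0.054332
P(M+4) = 6 × 0.2643^2 × 0.7357^2 = 0.226854
P(M+6) = 4 × 0.2643^1 × 0.7357^3 = 0.420978
P(M+8) = 0.7357^4 = 0.292956
The M+6 peak is largest (0.420978); scaling to 100 gives 1.16 : 12.91 : 53.89 : 100.00 : 69.59.

1.16 : 12.91 : 53.89 : 100.00 : 69.59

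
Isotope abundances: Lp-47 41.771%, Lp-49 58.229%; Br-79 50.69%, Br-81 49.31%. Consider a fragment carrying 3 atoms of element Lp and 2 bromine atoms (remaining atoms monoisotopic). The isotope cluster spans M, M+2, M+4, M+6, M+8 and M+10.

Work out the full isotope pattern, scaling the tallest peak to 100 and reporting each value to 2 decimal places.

Element Lp pattern (n=3): 0.07288273 : 0.30479675 : 0.42488832 : 0.1974322
Bromine pattern (n=2): 0.25694761 : 0.49990478 : 0.24314761
Convolve the two distributions (both contribute in 2-u steps):
  M: 0.07288273×0.25694761 = 0.018727
  M+2: 0.07288273×0.49990478 + 0.30479675×0.25694761 = 0.114751
  M+4: 0.07288273×0.24314761 + 0.30479675×0.49990478 + 0.42488832×0.25694761 = 0.279265
  M+6: 0.30479675×0.24314761 + 0.42488832×0.49990478 + 0.1974322×0.25694761 = 0.337244
  M+8: 0.42488832×0.24314761 + 0.1974322×0.49990478 = 0.202008
  M+10: 0.1974322×0.24314761 = 0.048005
Scale to base peak (0.337244) = 100: 5.55 : 34.03 : 82.81 : 100.00 : 59.90 : 14.23

5.55 : 34.03 : 82.81 : 100.00 : 59.90 : 14.23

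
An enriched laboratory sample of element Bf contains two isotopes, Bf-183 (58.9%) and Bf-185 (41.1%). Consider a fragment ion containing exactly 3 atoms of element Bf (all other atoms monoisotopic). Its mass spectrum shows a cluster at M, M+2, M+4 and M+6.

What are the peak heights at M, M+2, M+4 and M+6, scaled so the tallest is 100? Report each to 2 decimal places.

Expanding (0.589 + 0.411)^3:
P(M) = 0.589^3 = 0.204336
P(M+2) = 3 × 0.589^2 × 0.411^1 = 0.427754
P(M+4) = 3 × 0.589^1 × 0.411^2 = 0.298483
P(M+6) = 0.411^3 = 0.069427
The M+2 peak is largest (0.427754); scaling to 100 gives 47.77 : 100.00 : 69.78 : 16.23.

47.77 : 100.00 : 69.78 : 16.23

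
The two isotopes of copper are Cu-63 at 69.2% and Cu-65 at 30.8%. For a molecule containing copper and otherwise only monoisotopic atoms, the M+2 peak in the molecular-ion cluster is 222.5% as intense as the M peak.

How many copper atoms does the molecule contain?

5

The M+2/M ratio from n Cu atoms is n · q/p = n · 0.308/0.692.
n = 2.225 × 0.692/0.308 = 5.00 ≈ 5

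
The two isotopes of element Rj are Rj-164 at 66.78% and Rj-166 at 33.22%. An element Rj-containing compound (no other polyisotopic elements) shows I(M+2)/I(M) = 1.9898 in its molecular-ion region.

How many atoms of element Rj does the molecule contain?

For n independent Rj atoms, I(M+2)/I(M) = n · (abundance Rj-166) / (abundance Rj-164) = n · 0.3322/0.6678.
n = 1.9898 × 0.6678/0.3322 = 4.00 ≈ 4

4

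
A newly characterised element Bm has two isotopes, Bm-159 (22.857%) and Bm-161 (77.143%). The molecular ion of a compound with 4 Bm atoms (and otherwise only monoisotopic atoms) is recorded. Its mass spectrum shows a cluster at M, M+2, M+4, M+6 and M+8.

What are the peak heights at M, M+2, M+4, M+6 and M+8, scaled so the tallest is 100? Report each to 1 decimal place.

Expanding (0.22857 + 0.77143)^4:
P(M) = 0.22857^4 = 0.002729
P(M+2) = 4 × 0.22857^3 × 0.77143^1 = 0.036848
P(M+4) = 6 × 0.22857^2 × 0.77143^2 = 0.186545
P(M+6) = 4 × 0.22857^1 × 0.77143^3 = 0.419729
P(M+8) = 0.77143^4 = 0.354149
The M+6 peak is largest (0.419729); scaling to 100 gives 0.7 : 8.8 : 44.4 : 100.0 : 84.4.

0.7 : 8.8 : 44.4 : 100.0 : 84.4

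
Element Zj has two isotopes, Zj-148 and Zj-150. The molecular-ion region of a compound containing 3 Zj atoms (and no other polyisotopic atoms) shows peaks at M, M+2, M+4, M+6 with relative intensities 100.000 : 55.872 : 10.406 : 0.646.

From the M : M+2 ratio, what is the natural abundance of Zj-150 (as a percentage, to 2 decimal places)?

15.70%

Let p = fractional abundance of Zj-148. I(M+2)/I(M) = [C(3,1)·p^2·(1−p)] / p^3 = 3·(1−p)/p = 55.872/100.000 = 0.5587
(1−p)/p = 0.5587/3 = 0.1862  ⇒  p = 1/(1 + 0.1862) = 0.8430
Zj-148: 84.30%, Zj-150: 15.70%.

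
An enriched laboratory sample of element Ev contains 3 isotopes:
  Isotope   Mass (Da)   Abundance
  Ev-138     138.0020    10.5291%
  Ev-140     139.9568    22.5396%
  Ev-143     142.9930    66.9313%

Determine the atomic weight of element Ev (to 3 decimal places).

Average mass = Σ (abundance × isotope mass) = 0.105291 × 138.0020 + 0.225396 × 139.9568 + 0.669313 × 142.9930
= 14.53037 + 31.54570 + 95.70707 = 141.78314 Da

141.783 Da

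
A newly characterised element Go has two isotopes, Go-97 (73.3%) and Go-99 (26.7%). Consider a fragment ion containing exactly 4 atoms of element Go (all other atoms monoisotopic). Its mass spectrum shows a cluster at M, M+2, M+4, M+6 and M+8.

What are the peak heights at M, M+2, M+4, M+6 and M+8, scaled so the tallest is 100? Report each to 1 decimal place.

Each Go atom is independently Go-97 (p = 0.733) or Go-99 (q = 0.267); the cluster is the binomial expansion (p + q)^4.
P(M) = 0.733^4 = 0.288679
P(M+2) = 4 × 0.733^3 × 0.267^1 = 0.420613
P(M+4) = 6 × 0.733^2 × 0.267^2 = 0.229817
P(M+6) = 4 × 0.733^1 × 0.267^3 = 0.055808
P(M+8) = 0.267^4 = 0.005082
The M+2 peak is largest (0.420613); scaling to 100 gives 68.6 : 100.0 : 54.6 : 13.3 : 1.2.

68.6 : 100.0 : 54.6 : 13.3 : 1.2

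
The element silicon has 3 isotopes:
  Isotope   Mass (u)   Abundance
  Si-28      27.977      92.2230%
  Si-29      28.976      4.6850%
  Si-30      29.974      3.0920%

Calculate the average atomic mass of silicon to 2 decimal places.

28.09 u

Weight each isotope mass by its fractional abundance: 0.922230 × 27.977 + 0.046850 × 28.976 + 0.030920 × 29.974
= 25.8012 + 1.3575 + 0.9268 = 28.0855 u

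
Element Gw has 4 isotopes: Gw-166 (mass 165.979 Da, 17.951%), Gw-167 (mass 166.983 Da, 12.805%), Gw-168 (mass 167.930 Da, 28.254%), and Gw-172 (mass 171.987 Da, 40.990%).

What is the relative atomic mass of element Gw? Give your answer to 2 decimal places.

169.12 Da

Weight each isotope mass by its fractional abundance: 0.17951 × 165.979 + 0.12805 × 166.983 + 0.28254 × 167.930 + 0.40990 × 171.987
= 29.7949 + 21.3822 + 47.4469 + 70.4975 = 169.1215 Da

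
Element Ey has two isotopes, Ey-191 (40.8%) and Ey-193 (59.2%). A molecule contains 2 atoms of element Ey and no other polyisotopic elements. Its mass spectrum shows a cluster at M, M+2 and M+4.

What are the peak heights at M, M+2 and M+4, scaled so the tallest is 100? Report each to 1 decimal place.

34.5 : 100.0 : 72.5

Expanding (0.408 + 0.592)^2:
P(M) = 0.408^2 = 0.166464
P(M+2) = 2 × 0.408^1 × 0.592^1 = 0.483072
P(M+4) = 0.592^2 = 0.350464
The M+2 peak is largest (0.483072); scaling to 100 gives 34.5 : 100.0 : 72.5.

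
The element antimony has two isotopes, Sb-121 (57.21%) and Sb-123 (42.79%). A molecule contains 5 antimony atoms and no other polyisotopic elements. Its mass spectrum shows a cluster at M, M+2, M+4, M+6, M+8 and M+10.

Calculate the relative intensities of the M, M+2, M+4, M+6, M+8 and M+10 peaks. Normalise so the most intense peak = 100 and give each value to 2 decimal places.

17.88 : 66.85 : 100.00 : 74.79 : 27.97 : 4.18

Each Sb atom is independently Sb-121 (p = 0.5721) or Sb-123 (q = 0.4279); the cluster is the binomial expansion (p + q)^5.
P(M) = 0.5721^5 = 0.061286
P(M+2) = 5 × 0.5721^4 × 0.4279^1 = 0.229192
P(M+4) = 10 × 0.5721^3 × 0.4279^2 = 0.342847
P(M+6) = 10 × 0.5721^2 × 0.4279^3 = 0.256431
P(M+8) = 5 × 0.5721^1 × 0.4279^4 = 0.095898
P(M+10) = 0.4279^5 = 0.014345
The M+4 peak is largest (0.342847); scaling to 100 gives 17.88 : 66.85 : 100.00 : 74.79 : 27.97 : 4.18.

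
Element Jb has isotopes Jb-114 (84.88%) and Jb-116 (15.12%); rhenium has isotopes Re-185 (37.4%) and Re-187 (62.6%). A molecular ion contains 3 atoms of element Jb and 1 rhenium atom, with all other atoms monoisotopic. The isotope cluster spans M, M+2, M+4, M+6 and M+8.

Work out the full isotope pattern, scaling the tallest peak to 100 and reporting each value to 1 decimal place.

45.3 : 100.0 : 44.8 : 7.5 : 0.4

Element Jb pattern (n=3): 0.61152767 : 0.32680131 : 0.05821437 : 0.00345665
Rhenium pattern (n=1): 0.3740 : 0.6260
Convolve the two distributions (both contribute in 2-u steps):
  M: 0.61152767×0.3740 = 0.228711
  M+2: 0.61152767×0.6260 + 0.32680131×0.3740 = 0.505040
  M+4: 0.32680131×0.6260 + 0.05821437×0.3740 = 0.226350
  M+6: 0.05821437×0.6260 + 0.00345665×0.3740 = 0.037735
  M+8: 0.00345665×0.6260 = 0.002164
Scale to base peak (0.505040) = 100: 45.3 : 100.0 : 44.8 : 7.5 : 0.4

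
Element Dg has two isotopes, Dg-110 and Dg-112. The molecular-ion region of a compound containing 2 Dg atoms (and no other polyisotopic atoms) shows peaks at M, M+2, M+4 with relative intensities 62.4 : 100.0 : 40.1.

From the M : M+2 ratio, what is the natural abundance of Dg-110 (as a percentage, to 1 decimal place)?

55.5%

Let p = fractional abundance of Dg-110. I(M+2)/I(M) = [C(2,1)·p^1·(1−p)] / p^2 = 2·(1−p)/p = 100.0/62.4 = 1.6026
(1−p)/p = 1.6026/2 = 0.8013  ⇒  p = 1/(1 + 0.8013) = 0.5552
Dg-110: 55.5%, Dg-112: 44.5%.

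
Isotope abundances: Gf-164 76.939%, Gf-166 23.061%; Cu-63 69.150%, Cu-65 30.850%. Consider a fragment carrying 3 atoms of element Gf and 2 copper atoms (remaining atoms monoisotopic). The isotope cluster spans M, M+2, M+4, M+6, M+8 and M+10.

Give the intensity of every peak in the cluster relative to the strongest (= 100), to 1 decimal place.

55.8 : 100.0 : 70.9 : 24.9 : 4.3 : 0.3

Element Gf pattern (n=3): 0.45544885 : 0.40953636 : 0.12275072 : 0.01226406
Copper pattern (n=2): 0.47817225 : 0.4266555 : 0.09517225
Convolve the two distributions (both contribute in 2-u steps):
  M: 0.45544885×0.47817225 = 0.217783
  M+2: 0.45544885×0.4266555 + 0.40953636×0.47817225 = 0.390149
  M+4: 0.45544885×0.09517225 + 0.40953636×0.4266555 + 0.12275072×0.47817225 = 0.276773
  M+6: 0.40953636×0.09517225 + 0.12275072×0.4266555 + 0.01226406×0.47817225 = 0.097213
  M+8: 0.12275072×0.09517225 + 0.01226406×0.4266555 = 0.016915
  M+10: 0.01226406×0.09517225 = 0.001167
Scale to base peak (0.390149) = 100: 55.8 : 100.0 : 70.9 : 24.9 : 4.3 : 0.3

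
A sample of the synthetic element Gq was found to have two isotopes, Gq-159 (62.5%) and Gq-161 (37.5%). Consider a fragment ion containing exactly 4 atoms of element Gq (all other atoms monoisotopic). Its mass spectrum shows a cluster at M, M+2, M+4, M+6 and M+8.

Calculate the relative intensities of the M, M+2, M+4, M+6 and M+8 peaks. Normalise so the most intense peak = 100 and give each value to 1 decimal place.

41.7 : 100.0 : 90.0 : 36.0 : 5.4

Each Gq atom is independently Gq-159 (p = 0.625) or Gq-161 (q = 0.375); the cluster is the binomial expansion (p + q)^4.
P(M) = 0.625^4 = 0.152588
P(M+2) = 4 × 0.625^3 × 0.375^1 = 0.366211
P(M+4) = 6 × 0.625^2 × 0.375^2 = 0.329590
P(M+6) = 4 × 0.625^1 × 0.375^3 = 0.131836
P(M+8) = 0.375^4 = 0.019775
The M+2 peak is largest (0.366211); scaling to 100 gives 41.7 : 100.0 : 90.0 : 36.0 : 5.4.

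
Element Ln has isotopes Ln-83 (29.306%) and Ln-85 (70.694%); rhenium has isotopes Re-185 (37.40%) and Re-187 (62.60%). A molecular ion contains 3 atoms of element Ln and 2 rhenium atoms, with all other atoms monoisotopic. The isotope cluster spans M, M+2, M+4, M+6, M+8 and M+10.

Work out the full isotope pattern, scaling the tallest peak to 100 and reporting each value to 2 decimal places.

Element Ln pattern (n=3): 0.02516921 : 0.18214485 : 0.43938266 : 0.35330328
Rhenium pattern (n=2): 0.139876 : 0.468248 : 0.391876
Convolve the two distributions (both contribute in 2-u steps):
  M: 0.02516921×0.139876 = 0.003521
  M+2: 0.02516921×0.468248 + 0.18214485×0.139876 = 0.037263
  M+4: 0.02516921×0.391876 + 0.18214485×0.468248 + 0.43938266×0.139876 = 0.156611
  M+6: 0.18214485×0.391876 + 0.43938266×0.468248 + 0.35330328×0.139876 = 0.326537
  M+8: 0.43938266×0.391876 + 0.35330328×0.468248 = 0.337617
  M+10: 0.35330328×0.391876 = 0.138451
Scale to base peak (0.337617) = 100: 1.04 : 11.04 : 46.39 : 96.72 : 100.00 : 41.01

1.04 : 11.04 : 46.39 : 96.72 : 100.00 : 41.01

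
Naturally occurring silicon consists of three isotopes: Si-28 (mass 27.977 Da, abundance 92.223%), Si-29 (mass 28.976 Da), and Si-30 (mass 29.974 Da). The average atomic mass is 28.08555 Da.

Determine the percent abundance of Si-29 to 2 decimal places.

4.69%

Let x and y be the fractions of Si-29 and Si-30. Then x + y = 1 − 0.92223 = 0.07777 and 28.976x + 29.974y = 28.08555 − 0.92223×27.977 = 2.28432129.
Substituting: 28.976x + 29.974(0.07777 − x) = 2.28432129
(28.976 − 29.974)x = -0.04675669  ⇒  x = 0.04685, y = 0.03092
Si-29: 4.69%, Si-30: 3.09%.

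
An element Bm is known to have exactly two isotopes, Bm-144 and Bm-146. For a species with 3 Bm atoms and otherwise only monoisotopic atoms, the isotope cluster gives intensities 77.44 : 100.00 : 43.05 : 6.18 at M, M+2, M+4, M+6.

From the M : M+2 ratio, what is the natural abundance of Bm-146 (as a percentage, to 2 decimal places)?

Let p = fractional abundance of Bm-144. I(M+2)/I(M) = [C(3,1)·p^2·(1−p)] / p^3 = 3·(1−p)/p = 100.00/77.44 = 1.2913
(1−p)/p = 1.2913/3 = 0.4304  ⇒  p = 1/(1 + 0.4304) = 0.6991
Bm-144: 69.91%, Bm-146: 30.09%.

30.09%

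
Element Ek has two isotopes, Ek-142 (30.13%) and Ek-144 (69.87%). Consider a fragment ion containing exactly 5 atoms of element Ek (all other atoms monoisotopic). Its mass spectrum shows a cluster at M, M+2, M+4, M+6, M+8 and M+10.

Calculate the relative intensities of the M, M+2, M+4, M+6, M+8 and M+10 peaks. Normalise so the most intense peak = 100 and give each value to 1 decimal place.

0.7 : 8.0 : 37.2 : 86.2 : 100.0 : 46.4

Expanding (0.3013 + 0.6987)^5:
P(M) = 0.3013^5 = 0.002483
P(M+2) = 5 × 0.3013^4 × 0.6987^1 = 0.028791
P(M+4) = 10 × 0.3013^3 × 0.6987^2 = 0.133530
P(M+6) = 10 × 0.3013^2 × 0.6987^3 = 0.309650
P(M+8) = 5 × 0.3013^1 × 0.6987^4 = 0.359031
P(M+10) = 0.6987^5 = 0.166515
The M+8 peak is largest (0.359031); scaling to 100 gives 0.7 : 8.0 : 37.2 : 86.2 : 100.0 : 46.4.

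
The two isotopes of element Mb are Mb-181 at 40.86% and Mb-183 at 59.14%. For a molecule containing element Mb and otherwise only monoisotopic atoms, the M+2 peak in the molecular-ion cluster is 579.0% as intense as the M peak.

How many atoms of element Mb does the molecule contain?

4

For n independent Mb atoms, I(M+2)/I(M) = n · (abundance Mb-183) / (abundance Mb-181) = n · 0.5914/0.4086.
n = 5.790 × 0.4086/0.5914 = 4.00 ≈ 4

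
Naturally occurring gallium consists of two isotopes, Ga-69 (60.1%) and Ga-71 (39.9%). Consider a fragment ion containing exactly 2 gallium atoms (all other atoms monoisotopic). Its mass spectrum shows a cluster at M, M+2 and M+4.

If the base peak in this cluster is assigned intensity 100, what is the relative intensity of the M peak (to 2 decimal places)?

Binomial terms of (0.601 + 0.399)^2: M 0.3612, M+2 0.4796, M+4 0.1592 → M+2 is the base peak.
P(M+2) = C(2,1) × 0.601^1 × 0.399^1 = 2 × 0.6010 × 0.3990 = 0.479598 (base)
P(M) = C(2,0) × 0.601^2 × 0.399^0 = 1 × 0.361201 × 1.0000 = 0.361201
Relative intensity = 0.361201 / 0.479598 × 100 = 75.31

75.31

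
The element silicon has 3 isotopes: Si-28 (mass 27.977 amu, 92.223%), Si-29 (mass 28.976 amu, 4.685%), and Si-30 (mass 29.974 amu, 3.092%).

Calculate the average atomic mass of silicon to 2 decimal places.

Weight each isotope mass by its fractional abundance: 0.92223 × 27.977 + 0.04685 × 28.976 + 0.03092 × 29.974
= 25.8012 + 1.3575 + 0.9268 = 28.0855 amu

28.09 amu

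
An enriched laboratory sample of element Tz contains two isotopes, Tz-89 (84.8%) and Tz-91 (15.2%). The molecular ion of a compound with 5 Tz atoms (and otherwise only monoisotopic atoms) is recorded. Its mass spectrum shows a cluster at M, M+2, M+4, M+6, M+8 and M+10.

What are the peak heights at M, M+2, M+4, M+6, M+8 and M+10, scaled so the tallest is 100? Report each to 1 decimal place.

Each Tz atom is independently Tz-89 (p = 0.848) or Tz-91 (q = 0.152); the cluster is the binomial expansion (p + q)^5.
P(M) = 0.848^5 = 0.438510
P(M+2) = 5 × 0.848^4 × 0.152^1 = 0.393004
P(M+4) = 10 × 0.848^3 × 0.152^2 = 0.140888
P(M+6) = 10 × 0.848^2 × 0.152^3 = 0.025254
P(M+8) = 5 × 0.848^1 × 0.152^4 = 0.002263
P(M+10) = 0.152^5 = 0.000081
The M peak is largest (0.438510); scaling to 100 gives 100.0 : 89.6 : 32.1 : 5.8 : 0.5 : 0.0.

100.0 : 89.6 : 32.1 : 5.8 : 0.5 : 0.0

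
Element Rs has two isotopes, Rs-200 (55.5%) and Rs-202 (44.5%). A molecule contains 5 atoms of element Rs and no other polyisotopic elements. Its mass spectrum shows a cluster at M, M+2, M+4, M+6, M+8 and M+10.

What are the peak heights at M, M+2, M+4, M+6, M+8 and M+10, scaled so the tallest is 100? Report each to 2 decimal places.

15.55 : 62.36 : 100.00 : 80.18 : 32.14 : 5.15

Expanding (0.555 + 0.445)^5:
P(M) = 0.555^5 = 0.052658
P(M+2) = 5 × 0.555^4 × 0.445^1 = 0.211107
P(M+4) = 10 × 0.555^3 × 0.445^2 = 0.338531
P(M+6) = 10 × 0.555^2 × 0.445^3 = 0.271435
P(M+8) = 5 × 0.555^1 × 0.445^4 = 0.108819
P(M+10) = 0.445^5 = 0.017450
The M+4 peak is largest (0.338531); scaling to 100 gives 15.55 : 62.36 : 100.00 : 80.18 : 32.14 : 5.15.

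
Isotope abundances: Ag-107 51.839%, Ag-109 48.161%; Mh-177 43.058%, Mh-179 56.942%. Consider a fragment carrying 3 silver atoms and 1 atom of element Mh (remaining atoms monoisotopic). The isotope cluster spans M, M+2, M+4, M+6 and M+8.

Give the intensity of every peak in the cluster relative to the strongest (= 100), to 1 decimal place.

Silver pattern (n=3): 0.13930601 : 0.38826655 : 0.36071887 : 0.11170857
Element Mh pattern (n=1): 0.43058 : 0.56942
Convolve the two distributions (both contribute in 2-u steps):
  M: 0.13930601×0.43058 = 0.059982
  M+2: 0.13930601×0.56942 + 0.38826655×0.43058 = 0.246503
  M+4: 0.38826655×0.56942 + 0.36071887×0.43058 = 0.376405
  M+6: 0.36071887×0.56942 + 0.11170857×0.43058 = 0.253500
  M+8: 0.11170857×0.56942 = 0.063609
Scale to base peak (0.376405) = 100: 15.9 : 65.5 : 100.0 : 67.3 : 16.9

15.9 : 65.5 : 100.0 : 67.3 : 16.9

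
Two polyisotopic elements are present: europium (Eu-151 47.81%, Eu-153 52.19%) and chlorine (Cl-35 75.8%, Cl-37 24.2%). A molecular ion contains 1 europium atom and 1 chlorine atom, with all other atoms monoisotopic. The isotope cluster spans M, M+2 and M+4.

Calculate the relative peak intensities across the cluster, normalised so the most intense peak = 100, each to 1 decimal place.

Europium pattern (n=1): 0.4781 : 0.5219
Chlorine pattern (n=1): 0.7580 : 0.2420
Convolve the two distributions (both contribute in 2-u steps):
  M: 0.4781×0.7580 = 0.362400
  M+2: 0.4781×0.2420 + 0.5219×0.7580 = 0.511300
  M+4: 0.5219×0.2420 = 0.126300
Scale to base peak (0.511300) = 100: 70.9 : 100.0 : 24.7

70.9 : 100.0 : 24.7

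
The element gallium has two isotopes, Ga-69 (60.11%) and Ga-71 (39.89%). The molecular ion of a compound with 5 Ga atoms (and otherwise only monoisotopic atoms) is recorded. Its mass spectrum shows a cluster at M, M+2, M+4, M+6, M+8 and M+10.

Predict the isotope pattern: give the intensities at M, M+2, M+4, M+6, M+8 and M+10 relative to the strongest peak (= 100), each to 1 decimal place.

The 5 Ga atoms are independent, so intensities follow the terms of (0.6011 + 0.3989)^5.
P(M) = 0.6011^5 = 0.078475
P(M+2) = 5 × 0.6011^4 × 0.3989^1 = 0.260388
P(M+4) = 10 × 0.6011^3 × 0.3989^2 = 0.345596
P(M+6) = 10 × 0.6011^2 × 0.3989^3 = 0.229343
P(M+8) = 5 × 0.6011^1 × 0.3989^4 = 0.076098
P(M+10) = 0.3989^5 = 0.010100
The M+4 peak is largest (0.345596); scaling to 100 gives 22.7 : 75.3 : 100.0 : 66.4 : 22.0 : 2.9.

22.7 : 75.3 : 100.0 : 66.4 : 22.0 : 2.9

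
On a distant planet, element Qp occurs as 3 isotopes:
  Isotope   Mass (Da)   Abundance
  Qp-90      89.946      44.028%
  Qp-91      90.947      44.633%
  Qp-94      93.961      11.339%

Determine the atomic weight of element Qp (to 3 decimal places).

90.848 Da

Ar = Σ fᵢ·mᵢ = 0.44028 × 89.946 + 0.44633 × 90.947 + 0.11339 × 93.961
= 39.6014 + 40.5924 + 10.6542 = 90.8480 Da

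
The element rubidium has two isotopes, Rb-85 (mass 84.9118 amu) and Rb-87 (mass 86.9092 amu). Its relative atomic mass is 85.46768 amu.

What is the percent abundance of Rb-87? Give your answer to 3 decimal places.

27.830%

Writing the weighted mean with unknown fraction x of Rb-85:
84.9118·x + 86.9092·(1 − x) = 85.46768
(84.9118 − 86.9092)·x = 85.46768 − 86.9092
x = -1.44152 / -1.9974 = 0.72170 → 72.170% Rb-85, 27.830% Rb-87.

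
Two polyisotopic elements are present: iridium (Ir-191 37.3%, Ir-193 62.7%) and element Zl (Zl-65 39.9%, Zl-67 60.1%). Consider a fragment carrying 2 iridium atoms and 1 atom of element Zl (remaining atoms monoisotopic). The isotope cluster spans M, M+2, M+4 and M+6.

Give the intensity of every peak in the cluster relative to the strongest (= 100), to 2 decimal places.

Iridium pattern (n=2): 0.139129 : 0.467742 : 0.393129
Element Zl pattern (n=1): 0.3990 : 0.6010
Convolve the two distributions (both contribute in 2-u steps):
  M: 0.139129×0.3990 = 0.055512
  M+2: 0.139129×0.6010 + 0.467742×0.3990 = 0.270246
  M+4: 0.467742×0.6010 + 0.393129×0.3990 = 0.437971
  M+6: 0.393129×0.6010 = 0.236271
Scale to base peak (0.437971) = 100: 12.67 : 61.70 : 100.00 : 53.95

12.67 : 61.70 : 100.00 : 53.95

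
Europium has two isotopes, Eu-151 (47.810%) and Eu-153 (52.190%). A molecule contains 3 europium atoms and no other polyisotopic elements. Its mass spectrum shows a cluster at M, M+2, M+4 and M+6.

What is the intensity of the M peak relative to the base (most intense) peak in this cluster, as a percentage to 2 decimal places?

27.97%

(0.47810 + 0.52190)^3 gives M 0.1093, M+2 0.3579, M+4 0.3907, M+6 0.1422; the largest is M+4.
P(M+4) = C(3,2) × 0.47810^1 × 0.52190^2 = 3 × 0.4781 × 0.27237961 = 0.390674 (base)
P(M) = C(3,0) × 0.47810^3 × 0.52190^0 = 1 × 0.10928391 × 1.0000 = 0.109284
Relative intensity = 0.109284 / 0.390674 × 100 = 27.97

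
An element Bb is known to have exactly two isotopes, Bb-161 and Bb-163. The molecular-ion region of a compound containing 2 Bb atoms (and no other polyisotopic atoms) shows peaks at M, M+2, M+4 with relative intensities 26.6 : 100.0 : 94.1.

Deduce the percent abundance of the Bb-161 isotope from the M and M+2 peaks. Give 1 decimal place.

Write p for the Bb-161 fraction. I(M+2)/I(M) = [C(2,1)·p^1·(1−p)] / p^2 = 2·(1−p)/p = 100.0/26.6 = 3.7594
(1−p)/p = 3.7594/2 = 1.8797  ⇒  p = 1/(1 + 1.8797) = 0.3473
Bb-161: 34.7%, Bb-163: 65.3%.

34.7%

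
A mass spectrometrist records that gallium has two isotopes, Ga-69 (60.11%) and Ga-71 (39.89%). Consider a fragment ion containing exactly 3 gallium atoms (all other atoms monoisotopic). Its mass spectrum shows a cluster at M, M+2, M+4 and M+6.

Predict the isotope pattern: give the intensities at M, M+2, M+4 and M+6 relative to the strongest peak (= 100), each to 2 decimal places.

Expanding (0.6011 + 0.3989)^3:
P(M) = 0.6011^3 = 0.217190
P(M+2) = 3 × 0.6011^2 × 0.3989^1 = 0.432393
P(M+4) = 3 × 0.6011^1 × 0.3989^2 = 0.286943
P(M+6) = 0.3989^3 = 0.063473
The M+2 peak is largest (0.432393); scaling to 100 gives 50.23 : 100.00 : 66.36 : 14.68.

50.23 : 100.00 : 66.36 : 14.68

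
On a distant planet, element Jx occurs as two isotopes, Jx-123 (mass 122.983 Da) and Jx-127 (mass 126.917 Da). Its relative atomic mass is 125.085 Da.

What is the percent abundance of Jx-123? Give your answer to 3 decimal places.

46.568%

With x = fraction of Jx-123 (so Jx-127 is 1 − x):
122.983·x + 126.917·(1 − x) = 125.085
(122.983 − 126.917)·x = 125.085 − 126.917
x = -1.832 / -3.934 = 0.46568 → 46.568% Jx-123, 53.432% Jx-127.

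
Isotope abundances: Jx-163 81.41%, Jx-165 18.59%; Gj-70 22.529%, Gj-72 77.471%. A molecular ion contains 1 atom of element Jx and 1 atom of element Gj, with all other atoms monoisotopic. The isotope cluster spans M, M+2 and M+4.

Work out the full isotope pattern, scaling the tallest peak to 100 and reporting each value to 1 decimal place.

Element Jx pattern (n=1): 0.8141 : 0.1859
Element Gj pattern (n=1): 0.22529 : 0.77471
Convolve the two distributions (both contribute in 2-u steps):
  M: 0.8141×0.22529 = 0.183409
  M+2: 0.8141×0.77471 + 0.1859×0.22529 = 0.672573
  M+4: 0.1859×0.77471 = 0.144019
Scale to base peak (0.672573) = 100: 27.3 : 100.0 : 21.4

27.3 : 100.0 : 21.4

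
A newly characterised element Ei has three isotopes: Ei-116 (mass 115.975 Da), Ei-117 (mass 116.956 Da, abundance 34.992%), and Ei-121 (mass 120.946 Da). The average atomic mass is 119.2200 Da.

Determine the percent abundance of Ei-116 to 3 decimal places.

6.635%

The remaining 65.008% is split between Ei-116 (fraction x) and Ei-121 (fraction 0.65008 − x).
Substituting: 115.975x + 120.946(0.65008 − x) = 78.29475648
(115.975 − 120.946)x = -0.3298192  ⇒  x = 0.06635, y = 0.58373
Ei-116: 6.635%, Ei-121: 58.373%.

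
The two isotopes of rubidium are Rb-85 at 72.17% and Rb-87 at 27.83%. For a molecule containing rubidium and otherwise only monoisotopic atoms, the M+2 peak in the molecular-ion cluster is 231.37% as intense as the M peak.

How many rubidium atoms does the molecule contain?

With n Rb atoms, P(M+2)/P(M) = C(n,1)·p^(n−1)q / p^n = n·q/p = n · 0.2783/0.7217.
n = 2.3137 × 0.7217/0.2783 = 6.00 ≈ 6

6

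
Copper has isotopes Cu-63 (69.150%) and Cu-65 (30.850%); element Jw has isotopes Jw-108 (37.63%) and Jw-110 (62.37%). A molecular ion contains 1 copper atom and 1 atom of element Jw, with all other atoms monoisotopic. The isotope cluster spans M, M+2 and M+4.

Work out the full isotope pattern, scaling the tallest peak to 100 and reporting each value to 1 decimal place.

47.5 : 100.0 : 35.2

Copper pattern (n=1): 0.6915 : 0.3085
Element Jw pattern (n=1): 0.3763 : 0.6237
Convolve the two distributions (both contribute in 2-u steps):
  M: 0.6915×0.3763 = 0.260211
  M+2: 0.6915×0.6237 + 0.3085×0.3763 = 0.547377
  M+4: 0.3085×0.6237 = 0.192411
Scale to base peak (0.547377) = 100: 47.5 : 100.0 : 35.2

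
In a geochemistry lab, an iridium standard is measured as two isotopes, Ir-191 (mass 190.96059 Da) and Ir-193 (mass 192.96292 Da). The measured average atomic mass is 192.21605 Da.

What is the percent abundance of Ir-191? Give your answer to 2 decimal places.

Writing the weighted mean with unknown fraction x of Ir-191:
190.96059·x + 192.96292·(1 − x) = 192.21605
(190.96059 − 192.96292)·x = 192.21605 − 192.96292
x = -0.74687 / -2.00233 = 0.37300 → 37.30% Ir-191, 62.70% Ir-193.

37.30%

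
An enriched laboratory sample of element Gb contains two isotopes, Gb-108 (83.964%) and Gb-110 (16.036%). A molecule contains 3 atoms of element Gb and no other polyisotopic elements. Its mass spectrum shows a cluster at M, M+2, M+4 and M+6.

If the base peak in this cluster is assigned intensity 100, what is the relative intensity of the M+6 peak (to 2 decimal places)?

0.70

Binomial terms of (0.83964 + 0.16036)^3: M 0.5919, M+2 0.3392, M+4 0.0648, M+6 0.0041 → M is the base peak.
P(M) = C(3,0) × 0.83964^3 × 0.16036^0 = 1 × 0.59194228 × 1.0000 = 0.591942 (base)
P(M+6) = C(3,3) × 0.83964^0 × 0.16036^3 = 1 × 1.0000 × 0.00412371 = 0.004124
Relative intensity = 0.004124 / 0.591942 × 100 = 0.70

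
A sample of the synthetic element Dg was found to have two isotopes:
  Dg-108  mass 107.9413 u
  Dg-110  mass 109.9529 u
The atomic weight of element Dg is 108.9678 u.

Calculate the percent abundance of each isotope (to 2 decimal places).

Dg-108: 48.97%, Dg-110: 51.03%

With x = fraction of Dg-108 (so Dg-110 is 1 − x):
107.9413·x + 109.9529·(1 − x) = 108.9678
(107.9413 − 109.9529)·x = 108.9678 − 109.9529
x = -0.9851 / -2.0116 = 0.48971 → 48.97% Dg-108, 51.03% Dg-110.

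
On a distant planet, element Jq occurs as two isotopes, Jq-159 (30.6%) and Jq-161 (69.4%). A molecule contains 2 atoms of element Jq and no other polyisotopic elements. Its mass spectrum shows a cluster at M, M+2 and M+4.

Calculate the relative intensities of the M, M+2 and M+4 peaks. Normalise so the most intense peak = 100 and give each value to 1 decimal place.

19.4 : 88.2 : 100.0

Expanding (0.306 + 0.694)^2:
P(M) = 0.306^2 = 0.093636
P(M+2) = 2 × 0.306^1 × 0.694^1 = 0.424728
P(M+4) = 0.694^2 = 0.481636
The M+4 peak is largest (0.481636); scaling to 100 gives 19.4 : 88.2 : 100.0.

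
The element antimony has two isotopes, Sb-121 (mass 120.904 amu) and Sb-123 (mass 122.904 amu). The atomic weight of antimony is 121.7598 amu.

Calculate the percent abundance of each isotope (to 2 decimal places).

Sb-121: 57.21%, Sb-123: 42.79%

With x = fraction of Sb-121 (so Sb-123 is 1 − x):
120.904·x + 122.904·(1 − x) = 121.7598
(120.904 − 122.904)·x = 121.7598 − 122.904
x = -1.1442 / -2.000 = 0.57210 → 57.21% Sb-121, 42.79% Sb-123.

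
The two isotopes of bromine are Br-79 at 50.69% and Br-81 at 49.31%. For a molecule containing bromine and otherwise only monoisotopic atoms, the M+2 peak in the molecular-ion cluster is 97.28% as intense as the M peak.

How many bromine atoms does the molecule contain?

1

With n Br atoms, P(M+2)/P(M) = C(n,1)·p^(n−1)q / p^n = n·q/p = n · 0.4931/0.5069.
n = 0.9728 × 0.5069/0.4931 = 1.00 ≈ 1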